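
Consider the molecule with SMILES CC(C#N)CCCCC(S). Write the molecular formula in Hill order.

C8H15NS

Atom tally by fragment:
  CH3 → C:1 H:3
  CH(CN) → C:2 H:1 N:1
  CH2 → C:1 H:2
  CH2 → C:1 H:2
  CH2 → C:1 H:2
  CH2 → C:1 H:2
  CH2SH → C:1 H:3 S:1
Element totals:
  C: 8
  H: 15
  N: 1
  S: 1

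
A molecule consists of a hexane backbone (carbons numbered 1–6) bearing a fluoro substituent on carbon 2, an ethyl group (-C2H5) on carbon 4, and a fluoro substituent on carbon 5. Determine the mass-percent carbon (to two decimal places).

Atom tally by fragment:
  CH3 → C:1 H:3
  CH(F) → C:1 H:1 F:1
  CH2 → C:1 H:2
  CH(C2H5) → C:3 H:6
  CH(F) → C:1 H:1 F:1
  CH3 → C:1 H:3
Element totals:
  C: 8
  H: 16
  F: 2
Molecular formula: C8H16F2.
Molar mass = 150.212 g/mol.
Mass from C: 8 × 12.011 = 96.088 g/mol.
%C = 96.088 / 150.212 × 100 = 63.97%.

63.97%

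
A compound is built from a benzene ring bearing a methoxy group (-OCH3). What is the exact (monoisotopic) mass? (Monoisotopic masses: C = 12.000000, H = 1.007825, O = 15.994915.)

Atom tally by fragment:
  benzene ring core → C:6 H:6
  (− 1 ring H displaced by substituents)
  + OCH3 → C:1 H:3 O:1
Element totals:
  C: 7
  H: 8
  O: 1
Molecular formula: C7H8O.
  M = 7(12.0) + 8(1.007825) + 15.994915
    = 84.000000 + 8.062600 + 15.994915 = 108.057515

108.0575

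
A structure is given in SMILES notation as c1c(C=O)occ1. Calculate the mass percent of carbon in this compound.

62.50%

Atom tally by fragment:
  furan ring core → C:4 H:4 O:1
  (− 1 ring H displaced by substituents)
  + CHO → C:1 H:1 O:1
Element totals:
  C: 5
  H: 4
  O: 2
Molecular formula: C5H4O2.
Molar mass = 96.085 g/mol.
Mass from C: 5 × 12.011 = 60.055 g/mol.
%C = 60.055 / 96.085 × 100 = 62.50%.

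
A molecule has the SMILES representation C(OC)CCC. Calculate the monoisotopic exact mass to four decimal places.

88.0888

Atom tally by fragment:
  CH3OCH2 → C:2 H:5 O:1
  CH2 → C:1 H:2
  CH2 → C:1 H:2
  CH3 → C:1 H:3
Element totals:
  C: 5
  H: 12
  O: 1
Molecular formula: C5H12O.
  M = 5(12.0) + 12(1.007825) + 15.994915
    = 60.000000 + 12.093900 + 15.994915 = 88.088815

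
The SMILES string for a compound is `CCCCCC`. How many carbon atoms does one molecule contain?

Atom tally by fragment:
  CH3 → C:1 H:3
  CH2 → C:1 H:2
  CH2 → C:1 H:2
  CH2 → C:1 H:2
  CH2 → C:1 H:2
  CH3 → C:1 H:3
Element totals:
  C: 6
  H: 14

6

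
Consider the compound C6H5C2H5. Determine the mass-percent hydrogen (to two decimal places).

9.49%

Atom tally by fragment:
  benzene ring core → C:6 H:6
  (− 1 ring H displaced by substituents)
  + C2H5 → C:2 H:5
Element totals:
  C: 8
  H: 10
Molecular formula: C8H10.
Molar mass = 106.168 g/mol.
Mass from H: 10 × 1.008 = 10.080 g/mol.
%H = 10.080 / 106.168 × 100 = 9.49%.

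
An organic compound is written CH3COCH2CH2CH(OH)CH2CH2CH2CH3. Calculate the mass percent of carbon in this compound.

Element totals:
  C: 9
  H: 18
  O: 2
Molecular formula: C9H18O2.
Molar mass = 158.241 g/mol.
Mass from C: 9 × 12.011 = 108.099 g/mol.
%C = 108.099 / 158.241 × 100 = 68.31%.

68.31%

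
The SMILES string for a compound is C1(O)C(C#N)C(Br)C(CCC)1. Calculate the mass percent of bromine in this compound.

36.64%

Atom tally by fragment:
  cyclobutane ring core → C:4 H:8
  (− 4 ring H displaced by substituents)
  + OH → O:1 H:1
  + CN → C:1 N:1
  + Br → Br:1
  + CH2CH2CH3 → C:3 H:7
Element totals:
  C: 8
  H: 12
  Br: 1
  N: 1
  O: 1
Molecular formula: C8H12BrNO.
Molar mass = 218.094 g/mol.
Mass from Br: 1 × 79.904 = 79.904 g/mol.
%Br = 79.904 / 218.094 × 100 = 36.64%.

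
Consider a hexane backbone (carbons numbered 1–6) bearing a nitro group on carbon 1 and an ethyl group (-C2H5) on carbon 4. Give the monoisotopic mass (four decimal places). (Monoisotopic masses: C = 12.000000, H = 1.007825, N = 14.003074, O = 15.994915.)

Atom tally by fragment:
  O2NCH2 → C:1 H:2 N:1 O:2
  CH2 → C:1 H:2
  CH2 → C:1 H:2
  CH(C2H5) → C:3 H:6
  CH2 → C:1 H:2
  CH3 → C:1 H:3
Element totals:
  C: 8
  H: 17
  N: 1
  O: 2
Molecular formula: C8H17NO2.
  M = 8(12.0) + 17(1.007825) + 14.003074 + 2(15.994915)
    = 96.000000 + 17.133025 + 14.003074 + 31.989830 = 159.125929

159.1259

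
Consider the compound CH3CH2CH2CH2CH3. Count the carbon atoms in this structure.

5

Element totals:
  C: 5
  H: 12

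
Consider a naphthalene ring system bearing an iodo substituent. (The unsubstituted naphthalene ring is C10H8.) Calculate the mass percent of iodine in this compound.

Atom tally by fragment:
  naphthalene ring system core → C:10 H:8
  (− 1 ring H displaced by substituents)
  + I → I:1
Element totals:
  C: 10
  H: 7
  I: 1
Molecular formula: C10H7I.
Molar mass = 254.070 g/mol.
Mass from I: 1 × 126.904 = 126.904 g/mol.
%I = 126.904 / 254.070 × 100 = 49.95%.

49.95%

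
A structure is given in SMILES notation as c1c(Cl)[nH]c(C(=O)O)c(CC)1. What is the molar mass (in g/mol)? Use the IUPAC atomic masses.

Atom tally by fragment:
  pyrrole ring core → C:4 H:5 N:1
  (− 3 ring H displaced by substituents)
  + Cl → Cl:1
  + COOH → C:1 H:1 O:2
  + C2H5 → C:2 H:5
Element totals:
  C: 7
  H: 8
  Cl: 1
  N: 1
  O: 2
Molecular formula: C7H8ClNO2.
  M = 7(12.011) + 8(1.008) + 35.45 + 14.007 + 2(15.999)
    = 84.077 + 8.064 + 35.450 + 14.007 + 31.998 = 173.596

173.60 g/mol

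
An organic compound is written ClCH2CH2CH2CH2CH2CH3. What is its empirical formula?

C6H13Cl

Element totals:
  C: 6
  H: 13
  Cl: 1
Molecular formula: C6H13Cl.
gcd of subscripts (6, 1, 13) = 1, so the empirical formula equals the molecular formula.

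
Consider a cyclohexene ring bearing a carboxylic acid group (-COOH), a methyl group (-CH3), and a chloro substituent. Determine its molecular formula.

Atom tally by fragment:
  cyclohexene ring core → C:6 H:10
  (− 3 ring H displaced by substituents)
  + COOH → C:1 H:1 O:2
  + CH3 → C:1 H:3
  + Cl → Cl:1
Element totals:
  C: 8
  H: 11
  Cl: 1
  O: 2

C8H11ClO2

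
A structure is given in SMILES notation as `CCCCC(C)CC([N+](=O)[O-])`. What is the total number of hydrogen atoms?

17

Atom tally by fragment:
  CH3 → C:1 H:3
  CH2 → C:1 H:2
  CH2 → C:1 H:2
  CH2 → C:1 H:2
  CH(CH3) → C:2 H:4
  CH2 → C:1 H:2
  CH2NO2 → C:1 H:2 N:1 O:2
Element totals:
  C: 8
  H: 17
  N: 1
  O: 2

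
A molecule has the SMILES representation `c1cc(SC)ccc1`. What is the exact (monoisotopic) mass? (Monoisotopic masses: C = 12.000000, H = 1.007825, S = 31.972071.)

Atom tally by fragment:
  benzene ring core → C:6 H:6
  (− 1 ring H displaced by substituents)
  + SCH3 → C:1 H:3 S:1
Element totals:
  C: 7
  H: 8
  S: 1
Molecular formula: C7H8S.
  M = 7(12.0) + 8(1.007825) + 31.972071
    = 84.000000 + 8.062600 + 31.972071 = 124.034671

124.0347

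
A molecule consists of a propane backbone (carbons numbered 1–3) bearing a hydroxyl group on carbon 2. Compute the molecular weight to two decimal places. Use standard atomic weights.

60.10 g/mol

Atom tally by fragment:
  CH3 → C:1 H:3
  CH(OH) → C:1 H:2 O:1
  CH3 → C:1 H:3
Element totals:
  C: 3
  H: 8
  O: 1
Molecular formula: C3H8O.
  M = 3(12.011) + 8(1.008) + 15.999
    = 36.033 + 8.064 + 15.999 = 60.096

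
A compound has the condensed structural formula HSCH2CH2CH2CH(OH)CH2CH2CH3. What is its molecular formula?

Element totals:
  C: 7
  H: 16
  O: 1
  S: 1

C7H16OS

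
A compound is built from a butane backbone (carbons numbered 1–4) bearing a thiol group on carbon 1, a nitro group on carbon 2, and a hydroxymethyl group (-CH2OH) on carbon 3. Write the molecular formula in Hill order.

Atom tally by fragment:
  HSCH2 → C:1 H:3 S:1
  CH(NO2) → C:1 H:1 N:1 O:2
  CH(CH2OH) → C:2 H:4 O:1
  CH3 → C:1 H:3
Element totals:
  C: 5
  H: 11
  N: 1
  O: 3
  S: 1

C5H11NO3S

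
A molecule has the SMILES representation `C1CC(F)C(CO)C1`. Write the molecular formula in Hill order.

Atom tally by fragment:
  cyclopentane ring core → C:5 H:10
  (− 2 ring H displaced by substituents)
  + F → F:1
  + CH2OH → C:1 H:3 O:1
Element totals:
  C: 6
  H: 11
  F: 1
  O: 1

C6H11FO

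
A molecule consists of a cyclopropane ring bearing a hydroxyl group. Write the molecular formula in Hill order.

Atom tally by fragment:
  cyclopropane ring core → C:3 H:6
  (− 1 ring H displaced by substituents)
  + OH → O:1 H:1
Element totals:
  C: 3
  H: 6
  O: 1

C3H6O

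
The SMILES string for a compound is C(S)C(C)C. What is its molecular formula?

C4H10S

Atom tally by fragment:
  HSCH2 → C:1 H:3 S:1
  CH(CH3) → C:2 H:4
  CH3 → C:1 H:3
Element totals:
  C: 4
  H: 10
  S: 1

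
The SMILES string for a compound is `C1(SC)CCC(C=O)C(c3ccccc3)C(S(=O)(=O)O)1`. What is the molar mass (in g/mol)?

Atom tally by fragment:
  cyclohexane ring core → C:6 H:12
  (− 4 ring H displaced by substituents)
  + SCH3 → C:1 H:3 S:1
  + CHO → C:1 H:1 O:1
  + C6H5 → C:6 H:5
  + SO3H → S:1 O:3 H:1
Element totals:
  C: 14
  H: 18
  O: 4
  S: 2
Molecular formula: C14H18O4S2.
  M = 14(12.011) + 18(1.008) + 4(15.999) + 2(32.06)
    = 168.154 + 18.144 + 63.996 + 64.120 = 314.414

314.41 g/mol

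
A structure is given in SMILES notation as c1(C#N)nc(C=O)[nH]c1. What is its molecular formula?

C5H3N3O

Atom tally by fragment:
  imidazole ring core → C:3 H:4 N:2
  (− 2 ring H displaced by substituents)
  + CN → C:1 N:1
  + CHO → C:1 H:1 O:1
Element totals:
  C: 5
  H: 3
  N: 3
  O: 1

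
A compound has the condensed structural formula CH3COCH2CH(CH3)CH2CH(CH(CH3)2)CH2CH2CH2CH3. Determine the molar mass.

212.38 g/mol

Element totals:
  C: 14
  H: 28
  O: 1
Molecular formula: C14H28O.
  M = 14(12.011) + 28(1.008) + 15.999
    = 168.154 + 28.224 + 15.999 = 212.377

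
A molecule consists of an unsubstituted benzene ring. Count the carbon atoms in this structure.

6

Atom tally by fragment:
  benzene ring core → C:6 H:6
Element totals:
  C: 6
  H: 6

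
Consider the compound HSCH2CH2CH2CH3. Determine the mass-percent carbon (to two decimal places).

53.27%

Atom tally by fragment:
  HSCH2 → C:1 H:3 S:1
  CH2 → C:1 H:2
  CH2 → C:1 H:2
  CH3 → C:1 H:3
Element totals:
  C: 4
  H: 10
  S: 1
Molecular formula: C4H10S.
Molar mass = 90.184 g/mol.
Mass from C: 4 × 12.011 = 48.044 g/mol.
%C = 48.044 / 90.184 × 100 = 53.27%.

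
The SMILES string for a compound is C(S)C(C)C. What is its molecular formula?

C4H10S

Atom tally by fragment:
  HSCH2 → C:1 H:3 S:1
  CH(CH3) → C:2 H:4
  CH3 → C:1 H:3
Element totals:
  C: 4
  H: 10
  S: 1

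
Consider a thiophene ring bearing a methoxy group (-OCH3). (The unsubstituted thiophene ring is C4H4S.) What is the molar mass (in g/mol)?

114.16 g/mol

Atom tally by fragment:
  thiophene ring core → C:4 H:4 S:1
  (− 1 ring H displaced by substituents)
  + OCH3 → C:1 H:3 O:1
Element totals:
  C: 5
  H: 6
  O: 1
  S: 1
Molecular formula: C5H6OS.
  M = 5(12.011) + 6(1.008) + 15.999 + 32.06
    = 60.055 + 6.048 + 15.999 + 32.060 = 114.162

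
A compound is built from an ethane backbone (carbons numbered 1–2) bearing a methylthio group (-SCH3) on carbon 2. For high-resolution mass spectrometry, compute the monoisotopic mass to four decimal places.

76.0347

Atom tally by fragment:
  CH3 → C:1 H:3
  CH2SCH3 → C:2 H:5 S:1
Element totals:
  C: 3
  H: 8
  S: 1
Molecular formula: C3H8S.
  M = 3(12.0) + 8(1.007825) + 31.972071
    = 36.000000 + 8.062600 + 31.972071 = 76.034671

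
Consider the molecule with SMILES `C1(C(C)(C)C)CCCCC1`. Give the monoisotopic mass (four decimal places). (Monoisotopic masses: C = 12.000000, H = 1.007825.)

140.1565

Atom tally by fragment:
  cyclohexane ring core → C:6 H:12
  (− 1 ring H displaced by substituents)
  + C(CH3)3 → C:4 H:9
Element totals:
  C: 10
  H: 20
Molecular formula: C10H20.
  M = 10(12.0) + 20(1.007825)
    = 120.000000 + 20.156500 = 140.156500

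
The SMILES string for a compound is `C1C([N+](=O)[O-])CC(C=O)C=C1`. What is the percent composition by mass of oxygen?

30.94%

Atom tally by fragment:
  cyclohexene ring core → C:6 H:10
  (− 2 ring H displaced by substituents)
  + NO2 → N:1 O:2
  + CHO → C:1 H:1 O:1
Element totals:
  C: 7
  H: 9
  N: 1
  O: 3
Molecular formula: C7H9NO3.
Molar mass = 155.153 g/mol.
Mass from O: 3 × 15.999 = 47.997 g/mol.
%O = 47.997 / 155.153 × 100 = 30.94%.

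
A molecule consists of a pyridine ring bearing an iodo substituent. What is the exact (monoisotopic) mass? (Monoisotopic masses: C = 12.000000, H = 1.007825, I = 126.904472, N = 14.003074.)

204.9388

Atom tally by fragment:
  pyridine ring core → C:5 H:5 N:1
  (− 1 ring H displaced by substituents)
  + I → I:1
Element totals:
  C: 5
  H: 4
  I: 1
  N: 1
Molecular formula: C5H4IN.
  M = 5(12.0) + 4(1.007825) + 126.904472 + 14.003074
    = 60.000000 + 4.031300 + 126.904472 + 14.003074 = 204.938846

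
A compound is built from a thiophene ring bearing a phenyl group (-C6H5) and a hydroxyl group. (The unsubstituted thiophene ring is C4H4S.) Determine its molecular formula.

Atom tally by fragment:
  thiophene ring core → C:4 H:4 S:1
  (− 2 ring H displaced by substituents)
  + C6H5 → C:6 H:5
  + OH → O:1 H:1
Element totals:
  C: 10
  H: 8
  O: 1
  S: 1

C10H8OS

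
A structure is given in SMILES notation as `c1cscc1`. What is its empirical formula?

Atom tally by fragment:
  thiophene ring core → C:4 H:4 S:1
Element totals:
  C: 4
  H: 4
  S: 1
Molecular formula: C4H4S.
gcd of subscripts (4, 4, 1) = 1, so the empirical formula equals the molecular formula.

C4H4S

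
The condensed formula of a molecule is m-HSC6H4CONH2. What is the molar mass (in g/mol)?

Element totals:
  C: 7
  H: 7
  N: 1
  O: 1
  S: 1
Molecular formula: C7H7NOS.
  M = 7(12.011) + 7(1.008) + 14.007 + 15.999 + 32.06
    = 84.077 + 7.056 + 14.007 + 15.999 + 32.060 = 153.199

153.20 g/mol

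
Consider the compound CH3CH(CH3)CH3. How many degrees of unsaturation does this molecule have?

Atom tally by fragment:
  CH3 → C:1 H:3
  CH(CH3) → C:2 H:4
  CH3 → C:1 H:3
Element totals:
  C: 4
  H: 10
Molecular formula: C4H10.
DoU = (2C + 2 + N − H − X) / 2 = (2·4 + 2 + 0 − 10 − 0) / 2 = 0.

0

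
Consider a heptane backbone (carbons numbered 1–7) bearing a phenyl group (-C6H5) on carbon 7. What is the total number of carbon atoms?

13

Atom tally by fragment:
  CH3 → C:1 H:3
  CH2 → C:1 H:2
  CH2 → C:1 H:2
  CH2 → C:1 H:2
  CH2 → C:1 H:2
  CH2 → C:1 H:2
  CH2C6H5 → C:7 H:7
Element totals:
  C: 13
  H: 20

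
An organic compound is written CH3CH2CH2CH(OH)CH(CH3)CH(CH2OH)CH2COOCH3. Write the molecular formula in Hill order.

Atom tally by fragment:
  CH3 → C:1 H:3
  CH2 → C:1 H:2
  CH2 → C:1 H:2
  CH(OH) → C:1 H:2 O:1
  CH(CH3) → C:2 H:4
  CH(CH2OH) → C:2 H:4 O:1
  CH2COOCH3 → C:3 H:5 O:2
Element totals:
  C: 11
  H: 22
  O: 4

C11H22O4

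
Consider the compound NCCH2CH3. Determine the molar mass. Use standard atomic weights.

55.08 g/mol

Element totals:
  C: 3
  H: 5
  N: 1
Molecular formula: C3H5N.
  M = 3(12.011) + 5(1.008) + 14.007
    = 36.033 + 5.040 + 14.007 = 55.080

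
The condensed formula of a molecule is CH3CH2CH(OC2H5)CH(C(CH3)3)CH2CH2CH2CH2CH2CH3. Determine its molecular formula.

Element totals:
  C: 16
  H: 34
  O: 1

C16H34O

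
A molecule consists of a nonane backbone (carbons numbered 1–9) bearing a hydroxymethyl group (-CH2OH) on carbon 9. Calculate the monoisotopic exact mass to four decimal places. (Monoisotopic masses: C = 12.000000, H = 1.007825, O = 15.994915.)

158.1671

Atom tally by fragment:
  CH3 → C:1 H:3
  CH2 → C:1 H:2
  CH2 → C:1 H:2
  CH2 → C:1 H:2
  CH2 → C:1 H:2
  CH2 → C:1 H:2
  CH2 → C:1 H:2
  CH2 → C:1 H:2
  CH2CH2OH → C:2 H:5 O:1
Element totals:
  C: 10
  H: 22
  O: 1
Molecular formula: C10H22O.
  M = 10(12.0) + 22(1.007825) + 15.994915
    = 120.000000 + 22.172150 + 15.994915 = 158.167065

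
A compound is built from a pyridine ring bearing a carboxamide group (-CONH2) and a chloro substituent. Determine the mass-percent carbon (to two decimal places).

46.03%

Atom tally by fragment:
  pyridine ring core → C:5 H:5 N:1
  (− 2 ring H displaced by substituents)
  + CONH2 → C:1 H:2 O:1 N:1
  + Cl → Cl:1
Element totals:
  C: 6
  H: 5
  Cl: 1
  N: 2
  O: 1
Molecular formula: C6H5ClN2O.
Molar mass = 156.569 g/mol.
Mass from C: 6 × 12.011 = 72.066 g/mol.
%C = 72.066 / 156.569 × 100 = 46.03%.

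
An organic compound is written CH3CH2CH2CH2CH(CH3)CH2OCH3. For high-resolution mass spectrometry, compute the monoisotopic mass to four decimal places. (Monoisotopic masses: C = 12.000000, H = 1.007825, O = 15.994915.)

130.1358

Atom tally by fragment:
  CH3 → C:1 H:3
  CH2 → C:1 H:2
  CH2 → C:1 H:2
  CH2 → C:1 H:2
  CH(CH3) → C:2 H:4
  CH2OCH3 → C:2 H:5 O:1
Element totals:
  C: 8
  H: 18
  O: 1
Molecular formula: C8H18O.
  M = 8(12.0) + 18(1.007825) + 15.994915
    = 96.000000 + 18.140850 + 15.994915 = 130.135765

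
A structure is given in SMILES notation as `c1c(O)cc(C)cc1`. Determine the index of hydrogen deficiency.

Atom tally by fragment:
  benzene ring core → C:6 H:6
  (− 2 ring H displaced by substituents)
  + OH → O:1 H:1
  + CH3 → C:1 H:3
Element totals:
  C: 7
  H: 8
  O: 1
Molecular formula: C7H8O.
DoU = (2C + 2 + N − H − X) / 2 = (2·7 + 2 + 0 − 8 − 0) / 2 = 4.

4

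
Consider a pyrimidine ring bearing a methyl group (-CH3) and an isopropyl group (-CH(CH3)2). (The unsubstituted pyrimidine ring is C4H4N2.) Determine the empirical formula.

C4H6N

Atom tally by fragment:
  pyrimidine ring core → C:4 H:4 N:2
  (− 2 ring H displaced by substituents)
  + CH3 → C:1 H:3
  + CH(CH3)2 → C:3 H:7
Element totals:
  C: 8
  H: 12
  N: 2
Molecular formula: C8H12N2.
gcd of subscripts = 2; dividing each by 2:
  C: 8/2 = 4
  H: 12/2 = 6
  N: 2/2 = 1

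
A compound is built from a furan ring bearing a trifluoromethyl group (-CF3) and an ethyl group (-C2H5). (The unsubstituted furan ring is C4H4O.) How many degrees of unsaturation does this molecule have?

Atom tally by fragment:
  furan ring core → C:4 H:4 O:1
  (− 2 ring H displaced by substituents)
  + CF3 → C:1 F:3
  + C2H5 → C:2 H:5
Element totals:
  C: 7
  H: 7
  F: 3
  O: 1
Molecular formula: C7H7F3O.
DoU = (2C + 2 + N − H − X) / 2 = (2·7 + 2 + 0 − 7 − 3) / 2 = 3.

3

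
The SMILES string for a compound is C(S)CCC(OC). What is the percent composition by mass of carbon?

49.96%

Atom tally by fragment:
  HSCH2 → C:1 H:3 S:1
  CH2 → C:1 H:2
  CH2 → C:1 H:2
  CH2OCH3 → C:2 H:5 O:1
Element totals:
  C: 5
  H: 12
  O: 1
  S: 1
Molecular formula: C5H12OS.
Molar mass = 120.210 g/mol.
Mass from C: 5 × 12.011 = 60.055 g/mol.
%C = 60.055 / 120.210 × 100 = 49.96%.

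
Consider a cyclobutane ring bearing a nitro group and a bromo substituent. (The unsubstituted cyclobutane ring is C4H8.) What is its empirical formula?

C4H6BrNO2

Atom tally by fragment:
  cyclobutane ring core → C:4 H:8
  (− 2 ring H displaced by substituents)
  + NO2 → N:1 O:2
  + Br → Br:1
Element totals:
  C: 4
  H: 6
  Br: 1
  N: 1
  O: 2
Molecular formula: C4H6BrNO2.
gcd of subscripts (1, 4, 6, 1, 2) = 1, so the empirical formula equals the molecular formula.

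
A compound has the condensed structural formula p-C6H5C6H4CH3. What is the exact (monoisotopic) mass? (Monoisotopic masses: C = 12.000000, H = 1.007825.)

Atom tally by fragment:
  benzene ring core → C:6 H:6
  (− 2 ring H displaced by substituents)
  + C6H5 → C:6 H:5
  + CH3 → C:1 H:3
Element totals:
  C: 13
  H: 12
Molecular formula: C13H12.
  M = 13(12.0) + 12(1.007825)
    = 156.000000 + 12.093900 = 168.093900

168.0939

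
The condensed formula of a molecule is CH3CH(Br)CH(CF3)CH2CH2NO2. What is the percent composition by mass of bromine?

Atom tally by fragment:
  CH3 → C:1 H:3
  CH(Br) → C:1 H:1 Br:1
  CH(CF3) → C:2 H:1 F:3
  CH2 → C:1 H:2
  CH2NO2 → C:1 H:2 N:1 O:2
Element totals:
  C: 6
  H: 9
  Br: 1
  F: 3
  N: 1
  O: 2
Molecular formula: C6H9BrF3NO2.
Molar mass = 264.041 g/mol.
Mass from Br: 1 × 79.904 = 79.904 g/mol.
%Br = 79.904 / 264.041 × 100 = 30.26%.

30.26%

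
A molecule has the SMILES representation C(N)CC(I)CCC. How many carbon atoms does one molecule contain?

Atom tally by fragment:
  H2NCH2 → C:1 H:4 N:1
  CH2 → C:1 H:2
  CH(I) → C:1 H:1 I:1
  CH2 → C:1 H:2
  CH2 → C:1 H:2
  CH3 → C:1 H:3
Element totals:
  C: 6
  H: 14
  I: 1
  N: 1

6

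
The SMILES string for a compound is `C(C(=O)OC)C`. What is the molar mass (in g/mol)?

88.11 g/mol

Atom tally by fragment:
  CH3OOCCH2 → C:3 H:5 O:2
  CH3 → C:1 H:3
Element totals:
  C: 4
  H: 8
  O: 2
Molecular formula: C4H8O2.
  M = 4(12.011) + 8(1.008) + 2(15.999)
    = 48.044 + 8.064 + 31.998 = 88.106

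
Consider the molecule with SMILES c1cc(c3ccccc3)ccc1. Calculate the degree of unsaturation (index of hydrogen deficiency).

8

Atom tally by fragment:
  benzene ring core → C:6 H:6
  (− 1 ring H displaced by substituents)
  + C6H5 → C:6 H:5
Element totals:
  C: 12
  H: 10
Molecular formula: C12H10.
DoU = (2C + 2 + N − H − X) / 2 = (2·12 + 2 + 0 − 10 − 0) / 2 = 8.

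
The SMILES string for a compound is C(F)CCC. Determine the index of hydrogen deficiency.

0

Atom tally by fragment:
  FCH2 → C:1 H:2 F:1
  CH2 → C:1 H:2
  CH2 → C:1 H:2
  CH3 → C:1 H:3
Element totals:
  C: 4
  H: 9
  F: 1
Molecular formula: C4H9F.
DoU = (2C + 2 + N − H − X) / 2 = (2·4 + 2 + 0 − 9 − 1) / 2 = 0.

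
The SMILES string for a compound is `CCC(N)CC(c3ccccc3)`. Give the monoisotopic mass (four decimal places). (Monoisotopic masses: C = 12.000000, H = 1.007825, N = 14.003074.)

Atom tally by fragment:
  CH3 → C:1 H:3
  CH2 → C:1 H:2
  CH(NH2) → C:1 H:3 N:1
  CH2 → C:1 H:2
  CH2C6H5 → C:7 H:7
Element totals:
  C: 11
  H: 17
  N: 1
Molecular formula: C11H17N.
  M = 11(12.0) + 17(1.007825) + 14.003074
    = 132.000000 + 17.133025 + 14.003074 = 163.136099

163.1361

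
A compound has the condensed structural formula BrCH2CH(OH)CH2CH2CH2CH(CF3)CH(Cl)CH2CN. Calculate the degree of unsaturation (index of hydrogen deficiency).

2

Element totals:
  C: 10
  H: 14
  Br: 1
  Cl: 1
  F: 3
  N: 1
  O: 1
Molecular formula: C10H14BrClF3NO.
DoU = (2C + 2 + N − H − X) / 2 = (2·10 + 2 + 1 − 14 − 5) / 2 = 2.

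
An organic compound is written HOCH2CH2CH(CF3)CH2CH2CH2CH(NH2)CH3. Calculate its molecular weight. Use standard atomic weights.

Element totals:
  C: 9
  H: 18
  F: 3
  N: 1
  O: 1
Molecular formula: C9H18F3NO.
  M = 9(12.011) + 18(1.008) + 3(18.998) + 14.007 + 15.999
    = 108.099 + 18.144 + 56.994 + 14.007 + 15.999 = 213.243

213.24 g/mol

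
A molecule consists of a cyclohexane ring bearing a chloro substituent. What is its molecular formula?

C6H11Cl

Atom tally by fragment:
  cyclohexane ring core → C:6 H:12
  (− 1 ring H displaced by substituents)
  + Cl → Cl:1
Element totals:
  C: 6
  H: 11
  Cl: 1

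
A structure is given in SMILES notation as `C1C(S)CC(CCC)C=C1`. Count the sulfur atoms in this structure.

Atom tally by fragment:
  cyclohexene ring core → C:6 H:10
  (− 2 ring H displaced by substituents)
  + SH → S:1 H:1
  + CH2CH2CH3 → C:3 H:7
Element totals:
  C: 9
  H: 16
  S: 1

1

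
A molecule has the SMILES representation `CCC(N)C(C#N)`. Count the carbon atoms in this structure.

5

Atom tally by fragment:
  CH3 → C:1 H:3
  CH2 → C:1 H:2
  CH(NH2) → C:1 H:3 N:1
  CH2CN → C:2 H:2 N:1
Element totals:
  C: 5
  H: 10
  N: 2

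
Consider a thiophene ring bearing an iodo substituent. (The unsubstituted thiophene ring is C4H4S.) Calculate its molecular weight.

Atom tally by fragment:
  thiophene ring core → C:4 H:4 S:1
  (− 1 ring H displaced by substituents)
  + I → I:1
Element totals:
  C: 4
  H: 3
  I: 1
  S: 1
Molecular formula: C4H3IS.
  M = 4(12.011) + 3(1.008) + 126.904 + 32.06
    = 48.044 + 3.024 + 126.904 + 32.060 = 210.032

210.03 g/mol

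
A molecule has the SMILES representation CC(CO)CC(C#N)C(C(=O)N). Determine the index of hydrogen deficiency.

Atom tally by fragment:
  CH3 → C:1 H:3
  CH(CH2OH) → C:2 H:4 O:1
  CH2 → C:1 H:2
  CH(CN) → C:2 H:1 N:1
  CH2CONH2 → C:2 H:4 O:1 N:1
Element totals:
  C: 8
  H: 14
  N: 2
  O: 2
Molecular formula: C8H14N2O2.
DoU = (2C + 2 + N − H − X) / 2 = (2·8 + 2 + 2 − 14 − 0) / 2 = 3.

3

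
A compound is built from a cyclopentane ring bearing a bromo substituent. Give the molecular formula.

C5H9Br

Atom tally by fragment:
  cyclopentane ring core → C:5 H:10
  (− 1 ring H displaced by substituents)
  + Br → Br:1
Element totals:
  C: 5
  H: 9
  Br: 1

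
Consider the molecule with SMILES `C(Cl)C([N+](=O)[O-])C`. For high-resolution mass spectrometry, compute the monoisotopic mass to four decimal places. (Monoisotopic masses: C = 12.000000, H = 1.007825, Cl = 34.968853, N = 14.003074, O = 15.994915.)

Atom tally by fragment:
  ClCH2 → C:1 H:2 Cl:1
  CH(NO2) → C:1 H:1 N:1 O:2
  CH3 → C:1 H:3
Element totals:
  C: 3
  H: 6
  Cl: 1
  N: 1
  O: 2
Molecular formula: C3H6ClNO2.
  M = 3(12.0) + 6(1.007825) + 34.968853 + 14.003074 + 2(15.994915)
    = 36.000000 + 6.046950 + 34.968853 + 14.003074 + 31.989830 = 123.008707

123.0087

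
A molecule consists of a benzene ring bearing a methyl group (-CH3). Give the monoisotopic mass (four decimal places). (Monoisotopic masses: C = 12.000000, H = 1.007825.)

92.0626

Atom tally by fragment:
  benzene ring core → C:6 H:6
  (− 1 ring H displaced by substituents)
  + CH3 → C:1 H:3
Element totals:
  C: 7
  H: 8
Molecular formula: C7H8.
  M = 7(12.0) + 8(1.007825)
    = 84.000000 + 8.062600 = 92.062600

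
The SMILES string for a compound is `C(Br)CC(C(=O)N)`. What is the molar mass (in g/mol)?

166.02 g/mol

Atom tally by fragment:
  BrCH2 → C:1 H:2 Br:1
  CH2 → C:1 H:2
  CH2CONH2 → C:2 H:4 O:1 N:1
Element totals:
  C: 4
  H: 8
  Br: 1
  N: 1
  O: 1
Molecular formula: C4H8BrNO.
  M = 4(12.011) + 8(1.008) + 79.904 + 14.007 + 15.999
    = 48.044 + 8.064 + 79.904 + 14.007 + 15.999 = 166.018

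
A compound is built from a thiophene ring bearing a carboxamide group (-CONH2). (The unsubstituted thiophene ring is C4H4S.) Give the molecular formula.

C5H5NOS

Atom tally by fragment:
  thiophene ring core → C:4 H:4 S:1
  (− 1 ring H displaced by substituents)
  + CONH2 → C:1 H:2 O:1 N:1
Element totals:
  C: 5
  H: 5
  N: 1
  O: 1
  S: 1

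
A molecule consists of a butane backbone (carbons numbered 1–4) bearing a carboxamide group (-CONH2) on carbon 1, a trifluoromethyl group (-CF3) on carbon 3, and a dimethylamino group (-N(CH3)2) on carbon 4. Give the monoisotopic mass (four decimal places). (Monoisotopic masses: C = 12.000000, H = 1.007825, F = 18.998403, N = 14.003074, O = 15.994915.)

Atom tally by fragment:
  H2NOCCH2 → C:2 H:4 O:1 N:1
  CH2 → C:1 H:2
  CH(CF3) → C:2 H:1 F:3
  CH2N(CH3)2 → C:3 H:8 N:1
Element totals:
  C: 8
  H: 15
  F: 3
  N: 2
  O: 1
Molecular formula: C8H15F3N2O.
  M = 8(12.0) + 15(1.007825) + 3(18.998403) + 2(14.003074) + 15.994915
    = 96.000000 + 15.117375 + 56.995209 + 28.006148 + 15.994915 = 212.113647

212.1136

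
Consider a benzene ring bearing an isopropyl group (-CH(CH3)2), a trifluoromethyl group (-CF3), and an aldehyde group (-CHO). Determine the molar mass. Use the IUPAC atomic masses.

Atom tally by fragment:
  benzene ring core → C:6 H:6
  (− 3 ring H displaced by substituents)
  + CH(CH3)2 → C:3 H:7
  + CF3 → C:1 F:3
  + CHO → C:1 H:1 O:1
Element totals:
  C: 11
  H: 11
  F: 3
  O: 1
Molecular formula: C11H11F3O.
  M = 11(12.011) + 11(1.008) + 3(18.998) + 15.999
    = 132.121 + 11.088 + 56.994 + 15.999 = 216.202

216.20 g/mol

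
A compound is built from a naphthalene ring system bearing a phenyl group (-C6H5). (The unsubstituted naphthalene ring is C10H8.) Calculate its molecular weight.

Atom tally by fragment:
  naphthalene ring system core → C:10 H:8
  (− 1 ring H displaced by substituents)
  + C6H5 → C:6 H:5
Element totals:
  C: 16
  H: 12
Molecular formula: C16H12.
  M = 16(12.011) + 12(1.008)
    = 192.176 + 12.096 = 204.272

204.27 g/mol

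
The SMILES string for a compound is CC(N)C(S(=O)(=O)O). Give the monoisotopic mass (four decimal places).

139.0303

Atom tally by fragment:
  CH3 → C:1 H:3
  CH(NH2) → C:1 H:3 N:1
  CH2SO3H → C:1 H:3 S:1 O:3
Element totals:
  C: 3
  H: 9
  N: 1
  O: 3
  S: 1
Molecular formula: C3H9NO3S.
  M = 3(12.0) + 9(1.007825) + 14.003074 + 3(15.994915) + 31.972071
    = 36.000000 + 9.070425 + 14.003074 + 47.984745 + 31.972071 = 139.030315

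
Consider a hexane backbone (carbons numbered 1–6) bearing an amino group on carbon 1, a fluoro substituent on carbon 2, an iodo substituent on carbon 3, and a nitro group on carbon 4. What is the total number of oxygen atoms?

2

Atom tally by fragment:
  H2NCH2 → C:1 H:4 N:1
  CH(F) → C:1 H:1 F:1
  CH(I) → C:1 H:1 I:1
  CH(NO2) → C:1 H:1 N:1 O:2
  CH2 → C:1 H:2
  CH3 → C:1 H:3
Element totals:
  C: 6
  H: 12
  F: 1
  I: 1
  N: 2
  O: 2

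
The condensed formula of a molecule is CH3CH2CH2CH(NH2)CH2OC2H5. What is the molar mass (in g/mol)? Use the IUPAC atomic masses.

Element totals:
  C: 7
  H: 17
  N: 1
  O: 1
Molecular formula: C7H17NO.
  M = 7(12.011) + 17(1.008) + 14.007 + 15.999
    = 84.077 + 17.136 + 14.007 + 15.999 = 131.219

131.22 g/mol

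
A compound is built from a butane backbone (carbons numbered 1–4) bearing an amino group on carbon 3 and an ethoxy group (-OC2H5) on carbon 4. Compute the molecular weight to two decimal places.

Atom tally by fragment:
  CH3 → C:1 H:3
  CH2 → C:1 H:2
  CH(NH2) → C:1 H:3 N:1
  CH2OC2H5 → C:3 H:7 O:1
Element totals:
  C: 6
  H: 15
  N: 1
  O: 1
Molecular formula: C6H15NO.
  M = 6(12.011) + 15(1.008) + 14.007 + 15.999
    = 72.066 + 15.120 + 14.007 + 15.999 = 117.192

117.19 g/mol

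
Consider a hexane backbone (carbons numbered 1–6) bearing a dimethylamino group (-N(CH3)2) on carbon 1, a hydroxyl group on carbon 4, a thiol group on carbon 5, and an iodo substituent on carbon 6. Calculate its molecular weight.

Atom tally by fragment:
  (CH3)2NCH2 → C:3 H:8 N:1
  CH2 → C:1 H:2
  CH2 → C:1 H:2
  CH(OH) → C:1 H:2 O:1
  CH(SH) → C:1 H:2 S:1
  CH2I → C:1 H:2 I:1
Element totals:
  C: 8
  H: 18
  I: 1
  N: 1
  O: 1
  S: 1
Molecular formula: C8H18INOS.
  M = 8(12.011) + 18(1.008) + 126.904 + 14.007 + 15.999 + 32.06
    = 96.088 + 18.144 + 126.904 + 14.007 + 15.999 + 32.060 = 303.202

303.20 g/mol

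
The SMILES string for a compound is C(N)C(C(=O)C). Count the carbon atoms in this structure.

Atom tally by fragment:
  H2NCH2 → C:1 H:4 N:1
  CH2COCH3 → C:3 H:5 O:1
Element totals:
  C: 4
  H: 9
  N: 1
  O: 1

4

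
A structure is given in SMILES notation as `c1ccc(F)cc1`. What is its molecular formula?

C6H5F

Atom tally by fragment:
  benzene ring core → C:6 H:6
  (− 1 ring H displaced by substituents)
  + F → F:1
Element totals:
  C: 6
  H: 5
  F: 1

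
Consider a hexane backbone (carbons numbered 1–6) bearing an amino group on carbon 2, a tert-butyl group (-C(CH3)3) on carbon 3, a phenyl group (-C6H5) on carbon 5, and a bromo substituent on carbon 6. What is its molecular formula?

Atom tally by fragment:
  CH3 → C:1 H:3
  CH(NH2) → C:1 H:3 N:1
  CH(C(CH3)3) → C:5 H:10
  CH2 → C:1 H:2
  CH(C6H5) → C:7 H:6
  CH2Br → C:1 H:2 Br:1
Element totals:
  C: 16
  H: 26
  Br: 1
  N: 1

C16H26BrN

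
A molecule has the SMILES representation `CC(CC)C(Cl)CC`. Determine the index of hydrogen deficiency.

0

Atom tally by fragment:
  CH3 → C:1 H:3
  CH(C2H5) → C:3 H:6
  CH(Cl) → C:1 H:1 Cl:1
  CH2 → C:1 H:2
  CH3 → C:1 H:3
Element totals:
  C: 7
  H: 15
  Cl: 1
Molecular formula: C7H15Cl.
DoU = (2C + 2 + N − H − X) / 2 = (2·7 + 2 + 0 − 15 − 1) / 2 = 0.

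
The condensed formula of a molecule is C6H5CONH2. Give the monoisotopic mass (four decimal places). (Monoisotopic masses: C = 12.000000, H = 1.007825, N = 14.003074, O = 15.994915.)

121.0528

Element totals:
  C: 7
  H: 7
  N: 1
  O: 1
Molecular formula: C7H7NO.
  M = 7(12.0) + 7(1.007825) + 14.003074 + 15.994915
    = 84.000000 + 7.054775 + 14.003074 + 15.994915 = 121.052764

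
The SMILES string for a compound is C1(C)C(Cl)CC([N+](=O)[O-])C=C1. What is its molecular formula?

Atom tally by fragment:
  cyclohexene ring core → C:6 H:10
  (− 3 ring H displaced by substituents)
  + CH3 → C:1 H:3
  + Cl → Cl:1
  + NO2 → N:1 O:2
Element totals:
  C: 7
  H: 10
  Cl: 1
  N: 1
  O: 2

C7H10ClNO2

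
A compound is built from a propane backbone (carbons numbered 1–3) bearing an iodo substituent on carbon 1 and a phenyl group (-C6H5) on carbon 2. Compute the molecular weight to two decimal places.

Atom tally by fragment:
  ICH2 → C:1 H:2 I:1
  CH(C6H5) → C:7 H:6
  CH3 → C:1 H:3
Element totals:
  C: 9
  H: 11
  I: 1
Molecular formula: C9H11I.
  M = 9(12.011) + 11(1.008) + 126.904
    = 108.099 + 11.088 + 126.904 = 246.091

246.09 g/mol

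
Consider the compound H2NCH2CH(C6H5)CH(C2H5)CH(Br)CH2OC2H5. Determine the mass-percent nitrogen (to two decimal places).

4.46%

Element totals:
  C: 15
  H: 24
  Br: 1
  N: 1
  O: 1
Molecular formula: C15H24BrNO.
Molar mass = 314.267 g/mol.
Mass from N: 1 × 14.007 = 14.007 g/mol.
%N = 14.007 / 314.267 × 100 = 4.46%.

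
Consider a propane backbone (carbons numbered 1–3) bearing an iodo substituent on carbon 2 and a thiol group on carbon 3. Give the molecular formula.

C3H7IS

Atom tally by fragment:
  CH3 → C:1 H:3
  CH(I) → C:1 H:1 I:1
  CH2SH → C:1 H:3 S:1
Element totals:
  C: 3
  H: 7
  I: 1
  S: 1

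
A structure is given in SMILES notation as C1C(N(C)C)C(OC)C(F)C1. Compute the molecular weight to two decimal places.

Atom tally by fragment:
  cyclopentane ring core → C:5 H:10
  (− 3 ring H displaced by substituents)
  + N(CH3)2 → N:1 C:2 H:6
  + OCH3 → C:1 H:3 O:1
  + F → F:1
Element totals:
  C: 8
  H: 16
  F: 1
  N: 1
  O: 1
Molecular formula: C8H16FNO.
  M = 8(12.011) + 16(1.008) + 18.998 + 14.007 + 15.999
    = 96.088 + 16.128 + 18.998 + 14.007 + 15.999 = 161.220

161.22 g/mol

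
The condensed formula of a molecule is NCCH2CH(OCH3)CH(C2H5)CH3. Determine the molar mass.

Atom tally by fragment:
  NCCH2 → C:2 H:2 N:1
  CH(OCH3) → C:2 H:4 O:1
  CH(C2H5) → C:3 H:6
  CH3 → C:1 H:3
Element totals:
  C: 8
  H: 15
  N: 1
  O: 1
Molecular formula: C8H15NO.
  M = 8(12.011) + 15(1.008) + 14.007 + 15.999
    = 96.088 + 15.120 + 14.007 + 15.999 = 141.214

141.21 g/mol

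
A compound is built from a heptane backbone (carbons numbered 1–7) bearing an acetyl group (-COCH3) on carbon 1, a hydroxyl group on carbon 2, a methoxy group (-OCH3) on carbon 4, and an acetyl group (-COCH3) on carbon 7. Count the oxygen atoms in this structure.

Atom tally by fragment:
  CH3COCH2 → C:3 H:5 O:1
  CH(OH) → C:1 H:2 O:1
  CH2 → C:1 H:2
  CH(OCH3) → C:2 H:4 O:1
  CH2 → C:1 H:2
  CH2 → C:1 H:2
  CH2COCH3 → C:3 H:5 O:1
Element totals:
  C: 12
  H: 22
  O: 4

4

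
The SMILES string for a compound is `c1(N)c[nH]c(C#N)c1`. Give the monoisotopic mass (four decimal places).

107.0483

Atom tally by fragment:
  pyrrole ring core → C:4 H:5 N:1
  (− 2 ring H displaced by substituents)
  + NH2 → N:1 H:2
  + CN → C:1 N:1
Element totals:
  C: 5
  H: 5
  N: 3
Molecular formula: C5H5N3.
  M = 5(12.0) + 5(1.007825) + 3(14.003074)
    = 60.000000 + 5.039125 + 42.009222 = 107.048347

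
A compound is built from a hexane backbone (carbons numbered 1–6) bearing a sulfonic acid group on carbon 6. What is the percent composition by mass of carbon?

43.35%

Atom tally by fragment:
  CH3 → C:1 H:3
  CH2 → C:1 H:2
  CH2 → C:1 H:2
  CH2 → C:1 H:2
  CH2 → C:1 H:2
  CH2SO3H → C:1 H:3 S:1 O:3
Element totals:
  C: 6
  H: 14
  O: 3
  S: 1
Molecular formula: C6H14O3S.
Molar mass = 166.235 g/mol.
Mass from C: 6 × 12.011 = 72.066 g/mol.
%C = 72.066 / 166.235 × 100 = 43.35%.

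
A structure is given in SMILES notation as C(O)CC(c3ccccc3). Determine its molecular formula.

Atom tally by fragment:
  HOCH2 → C:1 H:3 O:1
  CH2 → C:1 H:2
  CH2C6H5 → C:7 H:7
Element totals:
  C: 9
  H: 12
  O: 1

C9H12O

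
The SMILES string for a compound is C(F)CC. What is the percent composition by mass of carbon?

58.04%

Atom tally by fragment:
  FCH2 → C:1 H:2 F:1
  CH2 → C:1 H:2
  CH3 → C:1 H:3
Element totals:
  C: 3
  H: 7
  F: 1
Molecular formula: C3H7F.
Molar mass = 62.087 g/mol.
Mass from C: 3 × 12.011 = 36.033 g/mol.
%C = 36.033 / 62.087 × 100 = 58.04%.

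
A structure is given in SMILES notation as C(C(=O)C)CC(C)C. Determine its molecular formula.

C7H14O

Atom tally by fragment:
  CH3COCH2 → C:3 H:5 O:1
  CH2 → C:1 H:2
  CH(CH3) → C:2 H:4
  CH3 → C:1 H:3
Element totals:
  C: 7
  H: 14
  O: 1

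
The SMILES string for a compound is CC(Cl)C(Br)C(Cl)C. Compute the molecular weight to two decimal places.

Atom tally by fragment:
  CH3 → C:1 H:3
  CH(Cl) → C:1 H:1 Cl:1
  CH(Br) → C:1 H:1 Br:1
  CH(Cl) → C:1 H:1 Cl:1
  CH3 → C:1 H:3
Element totals:
  C: 5
  H: 9
  Br: 1
  Cl: 2
Molecular formula: C5H9BrCl2.
  M = 5(12.011) + 9(1.008) + 79.904 + 2(35.45)
    = 60.055 + 9.072 + 79.904 + 70.900 = 219.931

219.93 g/mol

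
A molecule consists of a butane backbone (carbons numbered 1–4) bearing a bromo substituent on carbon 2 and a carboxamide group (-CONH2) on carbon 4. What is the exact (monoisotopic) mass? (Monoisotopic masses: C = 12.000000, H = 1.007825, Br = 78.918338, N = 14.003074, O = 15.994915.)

178.9946

Atom tally by fragment:
  CH3 → C:1 H:3
  CH(Br) → C:1 H:1 Br:1
  CH2 → C:1 H:2
  CH2CONH2 → C:2 H:4 O:1 N:1
Element totals:
  C: 5
  H: 10
  Br: 1
  N: 1
  O: 1
Molecular formula: C5H10BrNO.
  M = 5(12.0) + 10(1.007825) + 78.918338 + 14.003074 + 15.994915
    = 60.000000 + 10.078250 + 78.918338 + 14.003074 + 15.994915 = 178.994577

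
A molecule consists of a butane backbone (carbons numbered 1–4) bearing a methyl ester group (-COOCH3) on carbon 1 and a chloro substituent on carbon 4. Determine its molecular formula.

C6H11ClO2

Atom tally by fragment:
  CH3OOCCH2 → C:3 H:5 O:2
  CH2 → C:1 H:2
  CH2 → C:1 H:2
  CH2Cl → C:1 H:2 Cl:1
Element totals:
  C: 6
  H: 11
  Cl: 1
  O: 2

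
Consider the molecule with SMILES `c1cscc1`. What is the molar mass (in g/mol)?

Atom tally by fragment:
  thiophene ring core → C:4 H:4 S:1
Element totals:
  C: 4
  H: 4
  S: 1
Molecular formula: C4H4S.
  M = 4(12.011) + 4(1.008) + 32.06
    = 48.044 + 4.032 + 32.060 = 84.136

84.14 g/mol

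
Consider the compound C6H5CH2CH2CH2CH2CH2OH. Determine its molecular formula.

C11H16O

Element totals:
  C: 11
  H: 16
  O: 1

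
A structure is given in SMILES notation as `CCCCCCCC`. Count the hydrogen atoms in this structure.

Atom tally by fragment:
  CH3 → C:1 H:3
  CH2 → C:1 H:2
  CH2 → C:1 H:2
  CH2 → C:1 H:2
  CH2 → C:1 H:2
  CH2 → C:1 H:2
  CH2 → C:1 H:2
  CH3 → C:1 H:3
Element totals:
  C: 8
  H: 18

18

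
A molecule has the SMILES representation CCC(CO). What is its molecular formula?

Atom tally by fragment:
  CH3 → C:1 H:3
  CH2 → C:1 H:2
  CH2CH2OH → C:2 H:5 O:1
Element totals:
  C: 4
  H: 10
  O: 1

C4H10O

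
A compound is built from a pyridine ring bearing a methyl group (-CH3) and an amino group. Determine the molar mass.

108.14 g/mol

Atom tally by fragment:
  pyridine ring core → C:5 H:5 N:1
  (− 2 ring H displaced by substituents)
  + CH3 → C:1 H:3
  + NH2 → N:1 H:2
Element totals:
  C: 6
  H: 8
  N: 2
Molecular formula: C6H8N2.
  M = 6(12.011) + 8(1.008) + 2(14.007)
    = 72.066 + 8.064 + 28.014 = 108.144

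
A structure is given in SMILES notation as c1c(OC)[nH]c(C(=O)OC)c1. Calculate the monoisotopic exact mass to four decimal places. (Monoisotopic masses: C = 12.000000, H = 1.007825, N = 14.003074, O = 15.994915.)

Atom tally by fragment:
  pyrrole ring core → C:4 H:5 N:1
  (− 2 ring H displaced by substituents)
  + OCH3 → C:1 H:3 O:1
  + COOCH3 → C:2 H:3 O:2
Element totals:
  C: 7
  H: 9
  N: 1
  O: 3
Molecular formula: C7H9NO3.
  M = 7(12.0) + 9(1.007825) + 14.003074 + 3(15.994915)
    = 84.000000 + 9.070425 + 14.003074 + 47.984745 = 155.058244

155.0582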